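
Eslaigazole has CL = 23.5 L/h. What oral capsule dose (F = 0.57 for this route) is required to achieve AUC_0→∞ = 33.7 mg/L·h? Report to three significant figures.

Dose = CL × AUC_0→∞ / F
     = 23.5 × 33.7 / 0.57 = 1389.39 mg

Dose = 1390 mg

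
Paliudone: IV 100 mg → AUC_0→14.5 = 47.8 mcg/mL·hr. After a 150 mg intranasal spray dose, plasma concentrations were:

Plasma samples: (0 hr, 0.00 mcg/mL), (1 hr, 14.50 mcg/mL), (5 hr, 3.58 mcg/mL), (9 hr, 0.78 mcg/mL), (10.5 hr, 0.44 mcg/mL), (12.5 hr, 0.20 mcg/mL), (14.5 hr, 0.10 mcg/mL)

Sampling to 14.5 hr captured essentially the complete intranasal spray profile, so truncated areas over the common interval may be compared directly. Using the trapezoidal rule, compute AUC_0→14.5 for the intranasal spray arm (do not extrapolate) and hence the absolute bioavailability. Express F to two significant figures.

F = 0.75

Trapezoidal AUC_0→14.5 (intranasal spray):
  [0→1]: (0.00+14.50)/2 × 1 = 7.25
  [1→5]: (14.50+3.58)/2 × 4 = 36.16
  [5→9]: (3.58+0.78)/2 × 4 = 8.72
  [9→10.5]: (0.78+0.44)/2 × 1.5 = 0.915
  [10.5→12.5]: (0.44+0.20)/2 × 2 = 0.64
  [12.5→14.5]: (0.20+0.10)/2 × 2 = 0.3
  Sum = 53.985 mcg/mL·hr
F = (AUC_ev/D_ev)/(AUC_iv/D_iv) = (53.985/150)/(47.8/100) = 0.3599/0.478 = 0.7529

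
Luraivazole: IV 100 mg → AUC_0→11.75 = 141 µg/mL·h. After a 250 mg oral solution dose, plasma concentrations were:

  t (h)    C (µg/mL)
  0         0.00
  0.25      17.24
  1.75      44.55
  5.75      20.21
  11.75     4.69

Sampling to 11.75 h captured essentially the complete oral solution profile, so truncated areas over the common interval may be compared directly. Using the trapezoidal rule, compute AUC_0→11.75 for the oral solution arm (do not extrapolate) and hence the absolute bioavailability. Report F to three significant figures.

Trapezoidal AUC_0→11.75 (oral solution):
  [0→0.25]: (0.00+17.24)/2 × 0.25 = 2.155
  [0.25→1.75]: (17.24+44.55)/2 × 1.5 = 46.3425
  [1.75→5.75]: (44.55+20.21)/2 × 4 = 129.52
  [5.75→11.75]: (20.21+4.69)/2 × 6 = 74.7
  Sum = 252.7175 µg/mL·h
F = (AUC_ev/D_ev)/(AUC_iv/D_iv) = (252.7175/250)/(141/100) = 1.01087/1.41 = 0.7169

F = 0.717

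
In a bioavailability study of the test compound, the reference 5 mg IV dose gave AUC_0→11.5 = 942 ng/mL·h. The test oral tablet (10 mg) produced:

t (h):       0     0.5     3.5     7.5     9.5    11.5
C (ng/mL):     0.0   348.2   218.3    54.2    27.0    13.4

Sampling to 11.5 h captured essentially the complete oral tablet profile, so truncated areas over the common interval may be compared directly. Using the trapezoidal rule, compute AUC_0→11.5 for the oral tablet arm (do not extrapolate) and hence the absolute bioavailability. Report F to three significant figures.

F = 0.851

Trapezoidal AUC_0→11.5 (oral tablet):
  [0→0.5]: (0.0+348.2)/2 × 0.5 = 87.05
  [0.5→3.5]: (348.2+218.3)/2 × 3 = 849.75
  [3.5→7.5]: (218.3+54.2)/2 × 4 = 545.0
  [7.5→9.5]: (54.2+27.0)/2 × 2 = 81.2
  [9.5→11.5]: (27.0+13.4)/2 × 2 = 40.4
  Sum = 1603.4 ng/mL·h
F = (AUC_ev/D_ev)/(AUC_iv/D_iv) = (1603.4/10)/(942/5) = 160.34/188.4 = 0.8511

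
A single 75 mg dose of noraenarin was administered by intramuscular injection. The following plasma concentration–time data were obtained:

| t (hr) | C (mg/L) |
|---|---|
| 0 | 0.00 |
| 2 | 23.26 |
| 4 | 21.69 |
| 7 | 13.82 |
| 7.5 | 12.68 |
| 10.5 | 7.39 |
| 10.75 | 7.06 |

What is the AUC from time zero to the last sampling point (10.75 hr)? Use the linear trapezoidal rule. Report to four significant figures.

Trapezoidal AUC_0→10.75:
  [0→2]: (0.00+23.26)/2 × 2 = 23.26
  [2→4]: (23.26+21.69)/2 × 2 = 44.95
  [4→7]: (21.69+13.82)/2 × 3 = 53.265
  [7→7.5]: (13.82+12.68)/2 × 0.5 = 6.625
  [7.5→10.5]: (12.68+7.39)/2 × 3 = 30.105
  [10.5→10.75]: (7.39+7.06)/2 × 0.25 = 1.80625
  Sum = 160.01125 mg/L·hr

AUC = 160.0 mg/L·hr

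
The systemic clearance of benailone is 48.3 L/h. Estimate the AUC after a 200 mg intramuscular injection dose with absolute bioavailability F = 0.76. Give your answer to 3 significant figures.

AUC_0→∞ = F × Dose / CL
        = 0.76 × 200 / 48.3 = 3.147 mg/L·h

AUC = 3.15 mg/L·h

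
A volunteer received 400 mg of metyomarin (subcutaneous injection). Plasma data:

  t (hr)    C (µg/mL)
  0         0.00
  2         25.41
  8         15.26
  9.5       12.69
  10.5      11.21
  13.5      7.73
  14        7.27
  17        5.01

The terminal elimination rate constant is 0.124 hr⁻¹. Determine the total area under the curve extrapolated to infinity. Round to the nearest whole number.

Trapezoidal AUC_0→17:
  [0→2]: (0.00+25.41)/2 × 2 = 25.41
  [2→8]: (25.41+15.26)/2 × 6 = 122.01
  [8→9.5]: (15.26+12.69)/2 × 1.5 = 20.9625
  [9.5→10.5]: (12.69+11.21)/2 × 1 = 11.95
  [10.5→13.5]: (11.21+7.73)/2 × 3 = 28.41
  [13.5→14]: (7.73+7.27)/2 × 0.5 = 3.75
  [14→17]: (7.27+5.01)/2 × 3 = 18.42
  Sum = 230.9125 µg/mL·hr
Extrapolated tail: C_last / k_e = 5.01 / 0.124 = 40.403
AUC_0→∞ = 230.9125 + 40.403 = 271.3155 µg/mL·hr

AUC = 271 µg/mL·hr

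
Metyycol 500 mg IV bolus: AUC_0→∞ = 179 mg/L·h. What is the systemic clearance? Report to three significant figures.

CL = 2.79 L/h

CL = Dose_iv / AUC_0→∞
   = 500 / 179 = 2.7933 L/h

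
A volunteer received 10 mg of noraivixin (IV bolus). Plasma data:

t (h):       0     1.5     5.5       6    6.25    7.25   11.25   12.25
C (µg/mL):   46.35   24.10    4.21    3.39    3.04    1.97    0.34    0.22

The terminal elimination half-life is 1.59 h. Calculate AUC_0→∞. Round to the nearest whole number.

AUC = 120 µg/mL·h

Trapezoidal AUC_0→12.25:
  [0→1.5]: (46.35+24.10)/2 × 1.5 = 52.8375
  [1.5→5.5]: (24.10+4.21)/2 × 4 = 56.62
  [5.5→6]: (4.21+3.39)/2 × 0.5 = 1.9
  [6→6.25]: (3.39+3.04)/2 × 0.25 = 0.80375
  [6.25→7.25]: (3.04+1.97)/2 × 1 = 2.505
  [7.25→11.25]: (1.97+0.34)/2 × 4 = 4.62
  [11.25→12.25]: (0.34+0.22)/2 × 1 = 0.28
  Sum = 119.56625 µg/mL·h
k_e = ln2 / t½ = 0.693147 / 1.59 = 0.4359 h^-1
Extrapolated tail: C_last / k_e = 0.22 / 0.4359 = 0.505
AUC_0→∞ = 119.56625 + 0.505 = 120.07125 µg/mL·h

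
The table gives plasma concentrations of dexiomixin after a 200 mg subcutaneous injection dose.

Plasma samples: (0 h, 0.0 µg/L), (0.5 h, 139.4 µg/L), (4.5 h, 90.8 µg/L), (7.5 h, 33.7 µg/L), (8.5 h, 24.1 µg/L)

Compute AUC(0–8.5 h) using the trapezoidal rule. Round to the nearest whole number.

AUC = 711 µg/L·h

Trapezoidal AUC_0→8.5:
  [0→0.5]: (0.0+139.4)/2 × 0.5 = 34.85
  [0.5→4.5]: (139.4+90.8)/2 × 4 = 460.4
  [4.5→7.5]: (90.8+33.7)/2 × 3 = 186.75
  [7.5→8.5]: (33.7+24.1)/2 × 1 = 28.9
  Sum = 710.9 µg/L·h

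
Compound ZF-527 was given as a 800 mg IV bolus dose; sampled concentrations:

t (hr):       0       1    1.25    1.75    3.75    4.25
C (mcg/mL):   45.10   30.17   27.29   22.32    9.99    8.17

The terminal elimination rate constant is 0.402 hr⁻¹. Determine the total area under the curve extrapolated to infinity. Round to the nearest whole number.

Trapezoidal AUC_0→4.25:
  [0→1]: (45.10+30.17)/2 × 1 = 37.635
  [1→1.25]: (30.17+27.29)/2 × 0.25 = 7.1825
  [1.25→1.75]: (27.29+22.32)/2 × 0.5 = 12.4025
  [1.75→3.75]: (22.32+9.99)/2 × 2 = 32.31
  [3.75→4.25]: (9.99+8.17)/2 × 0.5 = 4.54
  Sum = 94.07 mcg/mL·hr
Extrapolated tail: C_last / k_e = 8.17 / 0.402 = 20.323
AUC_0→∞ = 94.07 + 20.323 = 114.393 mcg/mL·hr

AUC = 114 mcg/mL·hr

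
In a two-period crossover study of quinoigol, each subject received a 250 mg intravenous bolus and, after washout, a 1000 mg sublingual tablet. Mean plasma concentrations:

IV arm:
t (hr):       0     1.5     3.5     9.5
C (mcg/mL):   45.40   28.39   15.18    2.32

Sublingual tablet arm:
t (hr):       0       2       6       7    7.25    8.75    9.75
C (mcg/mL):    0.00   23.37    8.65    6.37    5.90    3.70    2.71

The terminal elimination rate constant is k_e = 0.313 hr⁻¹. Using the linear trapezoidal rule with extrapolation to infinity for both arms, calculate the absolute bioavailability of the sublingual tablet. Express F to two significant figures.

Trapezoidal AUC_0→9.5 (IV):
  [0→1.5]: (45.40+28.39)/2 × 1.5 = 55.3425
  [1.5→3.5]: (28.39+15.18)/2 × 2 = 43.57
  [3.5→9.5]: (15.18+2.32)/2 × 6 = 52.5
  Sum = 151.4125 mcg/mL·hr
IV tail: 2.32/0.313 = 7.412; AUC_iv,0→∞ = 151.4125 + 7.412 = 158.8245 mcg/mL·hr
Trapezoidal AUC_0→9.75 (sublingual tablet):
  [0→2]: (0.00+23.37)/2 × 2 = 23.37
  [2→6]: (23.37+8.65)/2 × 4 = 64.04
  [6→7]: (8.65+6.37)/2 × 1 = 7.51
  [7→7.25]: (6.37+5.90)/2 × 0.25 = 1.53375
  [7.25→8.75]: (5.90+3.70)/2 × 1.5 = 7.2
  [8.75→9.75]: (3.70+2.71)/2 × 1 = 3.205
  Sum = 106.85875 mcg/mL·hr
sublingual tablet tail: 2.71/0.313 = 8.658; AUC_ev,0→∞ = 106.85875 + 8.658 = 115.51675 mcg/mL·hr
F = (AUC_ev/D_ev)/(AUC_iv/D_iv) = (115.51675/1000)/(158.8245/250) = 0.11551675/0.635298 = 0.1818

F = 0.18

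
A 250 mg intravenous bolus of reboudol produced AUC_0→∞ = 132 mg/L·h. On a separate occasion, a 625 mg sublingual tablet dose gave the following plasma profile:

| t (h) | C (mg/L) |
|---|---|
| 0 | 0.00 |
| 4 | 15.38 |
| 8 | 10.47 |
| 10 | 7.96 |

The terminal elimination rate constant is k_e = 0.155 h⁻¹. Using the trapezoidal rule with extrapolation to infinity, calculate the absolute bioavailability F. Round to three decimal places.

F = 0.461

Trapezoidal AUC_0→10 (sublingual tablet):
  [0→4]: (0.00+15.38)/2 × 4 = 30.76
  [4→8]: (15.38+10.47)/2 × 4 = 51.7
  [8→10]: (10.47+7.96)/2 × 2 = 18.43
  Sum = 100.89 mg/L·h
Tail: C_last/k_e = 7.96/0.155 = 51.355
AUC_0→∞ (sublingual tablet) = 100.89 + 51.355 = 152.245 mg/L·h
F = (AUC_ev/D_ev)/(AUC_iv/D_iv) = (152.245/625)/(132/250) = 0.243592/0.528 = 0.4613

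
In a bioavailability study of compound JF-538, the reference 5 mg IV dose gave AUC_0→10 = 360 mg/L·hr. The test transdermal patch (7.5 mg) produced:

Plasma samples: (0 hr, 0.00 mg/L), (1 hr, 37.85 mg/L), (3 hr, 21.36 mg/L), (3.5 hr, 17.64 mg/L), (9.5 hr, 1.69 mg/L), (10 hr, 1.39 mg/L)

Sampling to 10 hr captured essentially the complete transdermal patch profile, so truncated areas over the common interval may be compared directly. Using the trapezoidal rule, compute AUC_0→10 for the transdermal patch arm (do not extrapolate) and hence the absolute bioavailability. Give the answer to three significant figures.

Trapezoidal AUC_0→10 (transdermal patch):
  [0→1]: (0.00+37.85)/2 × 1 = 18.925
  [1→3]: (37.85+21.36)/2 × 2 = 59.21
  [3→3.5]: (21.36+17.64)/2 × 0.5 = 9.75
  [3.5→9.5]: (17.64+1.69)/2 × 6 = 57.99
  [9.5→10]: (1.69+1.39)/2 × 0.5 = 0.77
  Sum = 146.645 mg/L·hr
F = (AUC_ev/D_ev)/(AUC_iv/D_iv) = (146.645/7.5)/(360/5) = 19.5527/72 = 0.2716

F = 0.272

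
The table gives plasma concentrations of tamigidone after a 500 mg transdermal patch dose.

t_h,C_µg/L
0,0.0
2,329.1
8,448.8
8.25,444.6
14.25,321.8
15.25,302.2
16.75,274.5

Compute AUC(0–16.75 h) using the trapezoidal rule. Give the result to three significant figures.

AUC = 5820 µg/L·h

Trapezoidal AUC_0→16.75:
  [0→2]: (0.0+329.1)/2 × 2 = 329.1
  [2→8]: (329.1+448.8)/2 × 6 = 2333.7
  [8→8.25]: (448.8+444.6)/2 × 0.25 = 111.675
  [8.25→14.25]: (444.6+321.8)/2 × 6 = 2299.2
  [14.25→15.25]: (321.8+302.2)/2 × 1 = 312.0
  [15.25→16.75]: (302.2+274.5)/2 × 1.5 = 432.525
  Sum = 5818.2 µg/L·h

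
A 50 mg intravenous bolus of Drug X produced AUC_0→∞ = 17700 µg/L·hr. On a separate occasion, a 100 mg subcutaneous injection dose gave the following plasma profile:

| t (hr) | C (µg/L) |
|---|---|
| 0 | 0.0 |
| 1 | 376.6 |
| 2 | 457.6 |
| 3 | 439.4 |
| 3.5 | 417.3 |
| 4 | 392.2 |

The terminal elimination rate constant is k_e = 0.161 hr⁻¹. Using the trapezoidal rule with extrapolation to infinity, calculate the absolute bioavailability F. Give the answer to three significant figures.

Trapezoidal AUC_0→4 (subcutaneous injection):
  [0→1]: (0.0+376.6)/2 × 1 = 188.3
  [1→2]: (376.6+457.6)/2 × 1 = 417.1
  [2→3]: (457.6+439.4)/2 × 1 = 448.5
  [3→3.5]: (439.4+417.3)/2 × 0.5 = 214.175
  [3.5→4]: (417.3+392.2)/2 × 0.5 = 202.375
  Sum = 1470.45 µg/L·hr
Tail: C_last/k_e = 392.2/0.161 = 2436.025
AUC_0→∞ (subcutaneous injection) = 1470.45 + 2436.025 = 3906.475 µg/L·hr
F = (AUC_ev/D_ev)/(AUC_iv/D_iv) = (3906.475/100)/(17700/50) = 39.06475/354 = 0.1104

F = 0.110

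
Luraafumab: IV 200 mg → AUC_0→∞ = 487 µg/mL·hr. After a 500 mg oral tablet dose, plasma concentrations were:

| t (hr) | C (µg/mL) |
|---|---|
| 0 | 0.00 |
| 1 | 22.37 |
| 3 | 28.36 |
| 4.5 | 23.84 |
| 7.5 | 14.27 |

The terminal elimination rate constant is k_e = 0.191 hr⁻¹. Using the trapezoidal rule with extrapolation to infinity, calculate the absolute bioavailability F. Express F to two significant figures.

F = 0.19

Trapezoidal AUC_0→7.5 (oral tablet):
  [0→1]: (0.00+22.37)/2 × 1 = 11.185
  [1→3]: (22.37+28.36)/2 × 2 = 50.73
  [3→4.5]: (28.36+23.84)/2 × 1.5 = 39.15
  [4.5→7.5]: (23.84+14.27)/2 × 3 = 57.165
  Sum = 158.23 µg/mL·hr
Tail: C_last/k_e = 14.27/0.191 = 74.712
AUC_0→∞ (oral tablet) = 158.23 + 74.712 = 232.942 µg/mL·hr
F = (AUC_ev/D_ev)/(AUC_iv/D_iv) = (232.942/500)/(487/200) = 0.465884/2.435 = 0.1913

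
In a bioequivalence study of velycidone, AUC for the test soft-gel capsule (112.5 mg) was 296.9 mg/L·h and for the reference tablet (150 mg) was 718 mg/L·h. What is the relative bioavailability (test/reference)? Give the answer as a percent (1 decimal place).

F_rel = (AUC_test/D_test) / (AUC_ref/D_ref)
      = (296.9/112.5) / (718/150)
      = 2.63911 / 4.78667 = 0.5513 = 55.13%

F_rel = 55.1%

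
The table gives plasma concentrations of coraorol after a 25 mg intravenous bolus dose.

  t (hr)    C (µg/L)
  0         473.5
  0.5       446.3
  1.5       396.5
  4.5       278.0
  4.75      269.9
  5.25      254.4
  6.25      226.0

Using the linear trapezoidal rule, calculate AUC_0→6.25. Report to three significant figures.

AUC = 2100 µg/L·hr

Trapezoidal AUC_0→6.25:
  [0→0.5]: (473.5+446.3)/2 × 0.5 = 229.95
  [0.5→1.5]: (446.3+396.5)/2 × 1 = 421.4
  [1.5→4.5]: (396.5+278.0)/2 × 3 = 1011.75
  [4.5→4.75]: (278.0+269.9)/2 × 0.25 = 68.4875
  [4.75→5.25]: (269.9+254.4)/2 × 0.5 = 131.075
  [5.25→6.25]: (254.4+226.0)/2 × 1 = 240.2
  Sum = 2102.8625 µg/L·hr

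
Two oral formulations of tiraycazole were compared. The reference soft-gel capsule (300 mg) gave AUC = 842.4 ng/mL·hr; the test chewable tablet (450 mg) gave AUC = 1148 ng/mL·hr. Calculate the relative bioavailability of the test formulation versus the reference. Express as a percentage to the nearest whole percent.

F_rel = (AUC_test/D_test) / (AUC_ref/D_ref)
      = (1148/450) / (842.4/300)
      = 2.55111 / 2.808 = 0.9085 = 90.85%

F_rel = 91%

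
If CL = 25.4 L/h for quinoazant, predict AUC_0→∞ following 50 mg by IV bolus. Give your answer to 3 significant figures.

AUC_0→∞ = Dose_iv / CL
        = 50 / 25.4 = 1.9685 mg/L·h

AUC = 1.97 mg/L·h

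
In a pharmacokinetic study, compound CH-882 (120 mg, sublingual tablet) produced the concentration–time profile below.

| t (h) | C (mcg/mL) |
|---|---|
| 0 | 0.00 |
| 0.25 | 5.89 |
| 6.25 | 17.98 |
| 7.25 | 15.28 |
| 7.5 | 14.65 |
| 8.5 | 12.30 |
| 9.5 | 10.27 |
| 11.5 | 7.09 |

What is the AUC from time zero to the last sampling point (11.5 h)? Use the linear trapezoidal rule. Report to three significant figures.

Trapezoidal AUC_0→11.5:
  [0→0.25]: (0.00+5.89)/2 × 0.25 = 0.73625
  [0.25→6.25]: (5.89+17.98)/2 × 6 = 71.61
  [6.25→7.25]: (17.98+15.28)/2 × 1 = 16.63
  [7.25→7.5]: (15.28+14.65)/2 × 0.25 = 3.74125
  [7.5→8.5]: (14.65+12.30)/2 × 1 = 13.475
  [8.5→9.5]: (12.30+10.27)/2 × 1 = 11.285
  [9.5→11.5]: (10.27+7.09)/2 × 2 = 17.36
  Sum = 134.8375 mcg/mL·h

AUC = 135 mcg/mL·h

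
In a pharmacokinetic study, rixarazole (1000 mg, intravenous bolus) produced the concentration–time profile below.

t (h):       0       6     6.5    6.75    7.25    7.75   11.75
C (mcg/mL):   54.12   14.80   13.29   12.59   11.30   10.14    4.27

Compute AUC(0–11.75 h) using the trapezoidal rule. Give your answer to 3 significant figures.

Trapezoidal AUC_0→11.75:
  [0→6]: (54.12+14.80)/2 × 6 = 206.76
  [6→6.5]: (14.80+13.29)/2 × 0.5 = 7.0225
  [6.5→6.75]: (13.29+12.59)/2 × 0.25 = 3.235
  [6.75→7.25]: (12.59+11.30)/2 × 0.5 = 5.9725
  [7.25→7.75]: (11.30+10.14)/2 × 0.5 = 5.36
  [7.75→11.75]: (10.14+4.27)/2 × 4 = 28.82
  Sum = 257.17 mcg/mL·h

AUC = 257 mcg/mL·h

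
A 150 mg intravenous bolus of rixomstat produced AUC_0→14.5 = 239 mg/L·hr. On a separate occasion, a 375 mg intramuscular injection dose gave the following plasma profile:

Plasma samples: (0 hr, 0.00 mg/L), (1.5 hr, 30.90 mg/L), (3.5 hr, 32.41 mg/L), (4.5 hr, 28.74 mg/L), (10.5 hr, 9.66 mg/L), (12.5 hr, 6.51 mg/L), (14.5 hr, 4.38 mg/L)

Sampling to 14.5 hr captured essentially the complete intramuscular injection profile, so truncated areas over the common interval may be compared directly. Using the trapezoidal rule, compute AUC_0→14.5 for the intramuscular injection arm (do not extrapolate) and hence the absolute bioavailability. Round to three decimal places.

F = 0.434

Trapezoidal AUC_0→14.5 (intramuscular injection):
  [0→1.5]: (0.00+30.90)/2 × 1.5 = 23.175
  [1.5→3.5]: (30.90+32.41)/2 × 2 = 63.31
  [3.5→4.5]: (32.41+28.74)/2 × 1 = 30.575
  [4.5→10.5]: (28.74+9.66)/2 × 6 = 115.2
  [10.5→12.5]: (9.66+6.51)/2 × 2 = 16.17
  [12.5→14.5]: (6.51+4.38)/2 × 2 = 10.89
  Sum = 259.32 mg/L·hr
F = (AUC_ev/D_ev)/(AUC_iv/D_iv) = (259.32/375)/(239/150) = 0.69152/1.59333 = 0.4340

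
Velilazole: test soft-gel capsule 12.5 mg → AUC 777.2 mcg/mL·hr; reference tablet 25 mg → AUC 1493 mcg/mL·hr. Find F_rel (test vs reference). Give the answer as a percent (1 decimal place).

F_rel = 104.1%

F_rel = (AUC_test/D_test) / (AUC_ref/D_ref)
      = (777.2/12.5) / (1493/25)
      = 62.176 / 59.72 = 1.0411 = 104.11%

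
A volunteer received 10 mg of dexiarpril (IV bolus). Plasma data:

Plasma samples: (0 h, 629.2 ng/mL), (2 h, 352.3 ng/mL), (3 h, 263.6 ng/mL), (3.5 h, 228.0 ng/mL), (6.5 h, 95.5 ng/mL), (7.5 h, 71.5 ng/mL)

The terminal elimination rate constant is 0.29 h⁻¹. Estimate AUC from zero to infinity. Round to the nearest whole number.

AUC = 2228 ng/mL·h

Trapezoidal AUC_0→7.5:
  [0→2]: (629.2+352.3)/2 × 2 = 981.5
  [2→3]: (352.3+263.6)/2 × 1 = 307.95
  [3→3.5]: (263.6+228.0)/2 × 0.5 = 122.9
  [3.5→6.5]: (228.0+95.5)/2 × 3 = 485.25
  [6.5→7.5]: (95.5+71.5)/2 × 1 = 83.5
  Sum = 1981.1 ng/mL·h
Extrapolated tail: C_last / k_e = 71.5 / 0.29 = 246.552
AUC_0→∞ = 1981.1 + 246.552 = 2227.652 ng/mL·h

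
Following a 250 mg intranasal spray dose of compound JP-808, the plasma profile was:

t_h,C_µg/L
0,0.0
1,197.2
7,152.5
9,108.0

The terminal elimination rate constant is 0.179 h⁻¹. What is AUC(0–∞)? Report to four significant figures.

AUC = 2012 µg/L·h

Trapezoidal AUC_0→9:
  [0→1]: (0.0+197.2)/2 × 1 = 98.6
  [1→7]: (197.2+152.5)/2 × 6 = 1049.1
  [7→9]: (152.5+108.0)/2 × 2 = 260.5
  Sum = 1408.2 µg/L·h
Extrapolated tail: C_last / k_e = 108.0 / 0.179 = 603.352
AUC_0→∞ = 1408.2 + 603.352 = 2011.552 µg/L·h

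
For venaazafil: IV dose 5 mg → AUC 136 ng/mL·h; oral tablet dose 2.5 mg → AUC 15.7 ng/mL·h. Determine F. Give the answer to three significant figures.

F = (AUC_ev / D_ev) / (AUC_iv / D_iv)
  = (15.7/2.5) / (136/5)
  = 6.28 / 27.2 = 0.2309

F = 0.231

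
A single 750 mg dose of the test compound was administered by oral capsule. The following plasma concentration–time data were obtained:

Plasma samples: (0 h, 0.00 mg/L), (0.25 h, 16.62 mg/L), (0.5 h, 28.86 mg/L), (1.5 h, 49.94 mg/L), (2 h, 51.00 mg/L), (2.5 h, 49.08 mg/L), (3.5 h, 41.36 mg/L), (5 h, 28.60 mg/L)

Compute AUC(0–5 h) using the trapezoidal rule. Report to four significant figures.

Trapezoidal AUC_0→5:
  [0→0.25]: (0.00+16.62)/2 × 0.25 = 2.0775
  [0.25→0.5]: (16.62+28.86)/2 × 0.25 = 5.685
  [0.5→1.5]: (28.86+49.94)/2 × 1 = 39.4
  [1.5→2]: (49.94+51.00)/2 × 0.5 = 25.235
  [2→2.5]: (51.00+49.08)/2 × 0.5 = 25.02
  [2.5→3.5]: (49.08+41.36)/2 × 1 = 45.22
  [3.5→5]: (41.36+28.60)/2 × 1.5 = 52.47
  Sum = 195.1075 mg/L·h

AUC = 195.1 mg/L·h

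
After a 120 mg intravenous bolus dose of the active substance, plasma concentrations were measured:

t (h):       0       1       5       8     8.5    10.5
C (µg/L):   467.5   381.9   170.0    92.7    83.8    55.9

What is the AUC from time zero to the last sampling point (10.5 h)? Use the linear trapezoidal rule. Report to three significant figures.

Trapezoidal AUC_0→10.5:
  [0→1]: (467.5+381.9)/2 × 1 = 424.7
  [1→5]: (381.9+170.0)/2 × 4 = 1103.8
  [5→8]: (170.0+92.7)/2 × 3 = 394.05
  [8→8.5]: (92.7+83.8)/2 × 0.5 = 44.125
  [8.5→10.5]: (83.8+55.9)/2 × 2 = 139.7
  Sum = 2106.375 µg/L·h

AUC = 2110 µg/L·h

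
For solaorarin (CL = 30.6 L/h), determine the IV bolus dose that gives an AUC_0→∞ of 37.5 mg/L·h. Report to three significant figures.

Dose = 1150 mg

Dose_iv = CL × AUC_0→∞
     = 30.6 × 37.5 = 1147.5 mg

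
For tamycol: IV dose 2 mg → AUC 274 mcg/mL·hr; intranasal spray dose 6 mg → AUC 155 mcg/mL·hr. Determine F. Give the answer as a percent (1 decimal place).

F = 18.9%

F = (AUC_ev / D_ev) / (AUC_iv / D_iv)
  = (155/6) / (274/2)
  = 25.8333 / 137 = 0.1886
  = 18.86%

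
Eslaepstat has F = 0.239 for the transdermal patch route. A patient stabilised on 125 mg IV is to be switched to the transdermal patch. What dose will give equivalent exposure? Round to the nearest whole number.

D_transdermal = 523 mg

For equal systemic exposure: F × D_ev = D_iv
D_ev = D_iv / F = 125 / 0.239 = 523.013 mg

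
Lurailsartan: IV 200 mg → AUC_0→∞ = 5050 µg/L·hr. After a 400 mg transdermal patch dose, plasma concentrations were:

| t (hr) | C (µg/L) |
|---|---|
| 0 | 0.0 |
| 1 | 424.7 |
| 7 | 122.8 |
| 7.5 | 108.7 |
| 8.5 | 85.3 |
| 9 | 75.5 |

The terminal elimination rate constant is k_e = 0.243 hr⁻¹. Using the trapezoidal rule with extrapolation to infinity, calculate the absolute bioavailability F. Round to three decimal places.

F = 0.234

Trapezoidal AUC_0→9 (transdermal patch):
  [0→1]: (0.0+424.7)/2 × 1 = 212.35
  [1→7]: (424.7+122.8)/2 × 6 = 1642.5
  [7→7.5]: (122.8+108.7)/2 × 0.5 = 57.875
  [7.5→8.5]: (108.7+85.3)/2 × 1 = 97.0
  [8.5→9]: (85.3+75.5)/2 × 0.5 = 40.2
  Sum = 2049.925 µg/L·hr
Tail: C_last/k_e = 75.5/0.243 = 310.700
AUC_0→∞ (transdermal patch) = 2049.925 + 310.700 = 2360.625 µg/L·hr
F = (AUC_ev/D_ev)/(AUC_iv/D_iv) = (2360.625/400)/(5050/200) = 5.9015625/25.25 = 0.2337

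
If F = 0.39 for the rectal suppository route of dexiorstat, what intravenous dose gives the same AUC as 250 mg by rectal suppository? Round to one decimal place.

D_iv = 97.5 mg

Systemic exposure from an extravascular dose = F × D_ev, so the equivalent IV dose is F × D_ev.
D_iv = F × D_ev = 0.39 × 250 = 97.5 mg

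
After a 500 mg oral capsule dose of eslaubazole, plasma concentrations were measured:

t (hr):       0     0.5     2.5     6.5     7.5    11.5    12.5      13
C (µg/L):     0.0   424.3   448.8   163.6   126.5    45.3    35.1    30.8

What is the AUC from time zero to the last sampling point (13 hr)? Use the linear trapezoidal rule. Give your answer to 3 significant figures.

Trapezoidal AUC_0→13:
  [0→0.5]: (0.0+424.3)/2 × 0.5 = 106.075
  [0.5→2.5]: (424.3+448.8)/2 × 2 = 873.1
  [2.5→6.5]: (448.8+163.6)/2 × 4 = 1224.8
  [6.5→7.5]: (163.6+126.5)/2 × 1 = 145.05
  [7.5→11.5]: (126.5+45.3)/2 × 4 = 343.6
  [11.5→12.5]: (45.3+35.1)/2 × 1 = 40.2
  [12.5→13]: (35.1+30.8)/2 × 0.5 = 16.475
  Sum = 2749.3 µg/L·hr

AUC = 2750 µg/L·hr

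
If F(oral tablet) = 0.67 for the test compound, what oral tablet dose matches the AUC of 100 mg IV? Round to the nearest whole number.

D_oral = 149 mg

For equal systemic exposure: F × D_ev = D_iv
D_ev = D_iv / F = 100 / 0.67 = 149.254 mg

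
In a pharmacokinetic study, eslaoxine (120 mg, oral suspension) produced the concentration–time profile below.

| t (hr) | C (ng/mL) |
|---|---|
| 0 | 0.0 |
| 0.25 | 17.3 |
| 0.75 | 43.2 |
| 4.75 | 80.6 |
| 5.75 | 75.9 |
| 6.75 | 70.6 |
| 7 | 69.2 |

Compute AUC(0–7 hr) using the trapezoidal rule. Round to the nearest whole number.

Trapezoidal AUC_0→7:
  [0→0.25]: (0.0+17.3)/2 × 0.25 = 2.1625
  [0.25→0.75]: (17.3+43.2)/2 × 0.5 = 15.125
  [0.75→4.75]: (43.2+80.6)/2 × 4 = 247.6
  [4.75→5.75]: (80.6+75.9)/2 × 1 = 78.25
  [5.75→6.75]: (75.9+70.6)/2 × 1 = 73.25
  [6.75→7]: (70.6+69.2)/2 × 0.25 = 17.475
  Sum = 433.8625 ng/mL·hr

AUC = 434 ng/mL·hr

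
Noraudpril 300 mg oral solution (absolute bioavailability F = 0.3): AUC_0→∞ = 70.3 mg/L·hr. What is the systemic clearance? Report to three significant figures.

CL = F × Dose / AUC_0→∞
   = 0.3 × 300 / 70.3 = 1.28023 L/hr

CL = 1.28 L/hr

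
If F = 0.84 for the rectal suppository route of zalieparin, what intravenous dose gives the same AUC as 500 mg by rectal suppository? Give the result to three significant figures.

Systemic exposure from an extravascular dose = F × D_ev, so the equivalent IV dose is F × D_ev.
D_iv = F × D_ev = 0.84 × 500 = 420 mg

D_iv = 420 mg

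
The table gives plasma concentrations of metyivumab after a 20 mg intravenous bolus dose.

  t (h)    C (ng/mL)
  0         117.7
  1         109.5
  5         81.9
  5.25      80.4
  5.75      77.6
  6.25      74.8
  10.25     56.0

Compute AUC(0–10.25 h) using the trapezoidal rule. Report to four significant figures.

AUC = 855.9 ng/mL·h

Trapezoidal AUC_0→10.25:
  [0→1]: (117.7+109.5)/2 × 1 = 113.6
  [1→5]: (109.5+81.9)/2 × 4 = 382.8
  [5→5.25]: (81.9+80.4)/2 × 0.25 = 20.2875
  [5.25→5.75]: (80.4+77.6)/2 × 0.5 = 39.5
  [5.75→6.25]: (77.6+74.8)/2 × 0.5 = 38.1
  [6.25→10.25]: (74.8+56.0)/2 × 4 = 261.6
  Sum = 855.8875 ng/mL·h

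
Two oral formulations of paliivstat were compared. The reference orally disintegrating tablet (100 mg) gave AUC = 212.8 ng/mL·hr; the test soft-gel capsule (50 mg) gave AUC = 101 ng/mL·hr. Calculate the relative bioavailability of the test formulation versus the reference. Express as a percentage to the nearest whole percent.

F_rel = (AUC_test/D_test) / (AUC_ref/D_ref)
      = (101/50) / (212.8/100)
      = 2.02 / 2.128 = 0.9492 = 94.92%

F_rel = 95%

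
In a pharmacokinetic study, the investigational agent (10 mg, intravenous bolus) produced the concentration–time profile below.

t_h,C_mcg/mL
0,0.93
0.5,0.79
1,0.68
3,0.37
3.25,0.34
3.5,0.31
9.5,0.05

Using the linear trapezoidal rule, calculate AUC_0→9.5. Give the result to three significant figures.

Trapezoidal AUC_0→9.5:
  [0→0.5]: (0.93+0.79)/2 × 0.5 = 0.43
  [0.5→1]: (0.79+0.68)/2 × 0.5 = 0.3675
  [1→3]: (0.68+0.37)/2 × 2 = 1.05
  [3→3.25]: (0.37+0.34)/2 × 0.25 = 0.08875
  [3.25→3.5]: (0.34+0.31)/2 × 0.25 = 0.08125
  [3.5→9.5]: (0.31+0.05)/2 × 6 = 1.08
  Sum = 3.0975 mcg/mL·h

AUC = 3.10 mcg/mL·h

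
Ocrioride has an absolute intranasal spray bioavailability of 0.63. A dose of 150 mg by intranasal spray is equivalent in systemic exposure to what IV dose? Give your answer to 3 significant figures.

D_iv = 94.5 mg

Systemic exposure from an extravascular dose = F × D_ev, so the equivalent IV dose is F × D_ev.
D_iv = F × D_ev = 0.63 × 150 = 94.5 mg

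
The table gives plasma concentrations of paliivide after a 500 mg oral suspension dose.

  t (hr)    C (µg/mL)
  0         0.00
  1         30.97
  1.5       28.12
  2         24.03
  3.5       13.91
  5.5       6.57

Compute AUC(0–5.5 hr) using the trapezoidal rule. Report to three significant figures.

AUC = 92.2 µg/mL·hr

Trapezoidal AUC_0→5.5:
  [0→1]: (0.00+30.97)/2 × 1 = 15.485
  [1→1.5]: (30.97+28.12)/2 × 0.5 = 14.7725
  [1.5→2]: (28.12+24.03)/2 × 0.5 = 13.0375
  [2→3.5]: (24.03+13.91)/2 × 1.5 = 28.455
  [3.5→5.5]: (13.91+6.57)/2 × 2 = 20.48
  Sum = 92.23 µg/mL·hr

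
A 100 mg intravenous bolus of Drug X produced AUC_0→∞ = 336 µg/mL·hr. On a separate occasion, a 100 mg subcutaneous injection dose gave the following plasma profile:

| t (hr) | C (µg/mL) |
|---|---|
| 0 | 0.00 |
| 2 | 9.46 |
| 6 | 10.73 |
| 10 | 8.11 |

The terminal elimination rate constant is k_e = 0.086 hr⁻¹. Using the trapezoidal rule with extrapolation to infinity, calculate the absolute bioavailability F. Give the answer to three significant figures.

Trapezoidal AUC_0→10 (subcutaneous injection):
  [0→2]: (0.00+9.46)/2 × 2 = 9.46
  [2→6]: (9.46+10.73)/2 × 4 = 40.38
  [6→10]: (10.73+8.11)/2 × 4 = 37.68
  Sum = 87.52 µg/mL·hr
Tail: C_last/k_e = 8.11/0.086 = 94.302
AUC_0→∞ (subcutaneous injection) = 87.52 + 94.302 = 181.822 µg/mL·hr
F = (AUC_ev/D_ev)/(AUC_iv/D_iv) = (181.822/100)/(336/100) = 1.81822/3.36 = 0.5411

F = 0.541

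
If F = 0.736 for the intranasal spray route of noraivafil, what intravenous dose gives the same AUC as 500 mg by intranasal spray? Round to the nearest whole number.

Systemic exposure from an extravascular dose = F × D_ev, so the equivalent IV dose is F × D_ev.
D_iv = F × D_ev = 0.736 × 500 = 368 mg

D_iv = 368 mg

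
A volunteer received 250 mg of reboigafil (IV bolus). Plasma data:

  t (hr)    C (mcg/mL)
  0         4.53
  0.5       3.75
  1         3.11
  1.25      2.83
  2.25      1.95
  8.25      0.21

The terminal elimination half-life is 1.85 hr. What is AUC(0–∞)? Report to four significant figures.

AUC = 13.96 mcg/mL·hr

Trapezoidal AUC_0→8.25:
  [0→0.5]: (4.53+3.75)/2 × 0.5 = 2.07
  [0.5→1]: (3.75+3.11)/2 × 0.5 = 1.715
  [1→1.25]: (3.11+2.83)/2 × 0.25 = 0.7425
  [1.25→2.25]: (2.83+1.95)/2 × 1 = 2.39
  [2.25→8.25]: (1.95+0.21)/2 × 6 = 6.48
  Sum = 13.3975 mcg/mL·hr
k_e = ln2 / t½ = 0.693147 / 1.85 = 0.3747 hr^-1
Extrapolated tail: C_last / k_e = 0.21 / 0.3747 = 0.560
AUC_0→∞ = 13.3975 + 0.560 = 13.9575 mcg/mL·hr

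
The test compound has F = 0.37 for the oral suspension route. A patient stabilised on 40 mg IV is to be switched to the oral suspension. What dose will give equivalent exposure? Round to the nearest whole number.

D_oral = 108 mg

For equal systemic exposure: F × D_ev = D_iv
D_ev = D_iv / F = 40 / 0.37 = 108.108 mg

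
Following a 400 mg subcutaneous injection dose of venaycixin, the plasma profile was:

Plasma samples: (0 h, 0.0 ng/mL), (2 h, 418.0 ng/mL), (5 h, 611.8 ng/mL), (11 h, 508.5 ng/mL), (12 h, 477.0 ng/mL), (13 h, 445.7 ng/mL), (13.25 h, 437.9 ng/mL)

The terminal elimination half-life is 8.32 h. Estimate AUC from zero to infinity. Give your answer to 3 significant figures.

AUC = 11600 ng/mL·h

Trapezoidal AUC_0→13.25:
  [0→2]: (0.0+418.0)/2 × 2 = 418.0
  [2→5]: (418.0+611.8)/2 × 3 = 1544.7
  [5→11]: (611.8+508.5)/2 × 6 = 3360.9
  [11→12]: (508.5+477.0)/2 × 1 = 492.75
  [12→13]: (477.0+445.7)/2 × 1 = 461.35
  [13→13.25]: (445.7+437.9)/2 × 0.25 = 110.45
  Sum = 6388.15 ng/mL·h
k_e = ln2 / t½ = 0.693147 / 8.32 = 0.0833 h^-1
Extrapolated tail: C_last / k_e = 437.9 / 0.0833 = 5256.903
AUC_0→∞ = 6388.15 + 5256.903 = 11645.053 ng/mL·h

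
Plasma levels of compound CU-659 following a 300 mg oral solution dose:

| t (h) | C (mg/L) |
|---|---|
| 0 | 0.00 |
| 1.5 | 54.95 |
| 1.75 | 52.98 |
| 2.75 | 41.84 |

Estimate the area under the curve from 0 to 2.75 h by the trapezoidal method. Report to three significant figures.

AUC = 102 mg/L·h

Trapezoidal AUC_0→2.75:
  [0→1.5]: (0.00+54.95)/2 × 1.5 = 41.2125
  [1.5→1.75]: (54.95+52.98)/2 × 0.25 = 13.49125
  [1.75→2.75]: (52.98+41.84)/2 × 1 = 47.41
  Sum = 102.11375 mg/L·h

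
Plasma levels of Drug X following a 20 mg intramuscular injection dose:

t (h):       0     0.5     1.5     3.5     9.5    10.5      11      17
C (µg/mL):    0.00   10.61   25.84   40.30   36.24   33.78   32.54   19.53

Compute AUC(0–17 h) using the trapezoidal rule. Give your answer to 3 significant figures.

AUC = 524 µg/mL·h

Trapezoidal AUC_0→17:
  [0→0.5]: (0.00+10.61)/2 × 0.5 = 2.6525
  [0.5→1.5]: (10.61+25.84)/2 × 1 = 18.225
  [1.5→3.5]: (25.84+40.30)/2 × 2 = 66.14
  [3.5→9.5]: (40.30+36.24)/2 × 6 = 229.62
  [9.5→10.5]: (36.24+33.78)/2 × 1 = 35.01
  [10.5→11]: (33.78+32.54)/2 × 0.5 = 16.58
  [11→17]: (32.54+19.53)/2 × 6 = 156.21
  Sum = 524.4375 µg/mL·h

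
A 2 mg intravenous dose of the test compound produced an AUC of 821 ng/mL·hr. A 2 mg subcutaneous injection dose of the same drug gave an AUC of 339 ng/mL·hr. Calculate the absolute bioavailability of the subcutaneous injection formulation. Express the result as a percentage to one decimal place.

F = (AUC_ev / D_ev) / (AUC_iv / D_iv)
  = (339/2) / (821/2)
  = 169.5 / 410.5 = 0.4129
  = 41.29%

F = 41.3%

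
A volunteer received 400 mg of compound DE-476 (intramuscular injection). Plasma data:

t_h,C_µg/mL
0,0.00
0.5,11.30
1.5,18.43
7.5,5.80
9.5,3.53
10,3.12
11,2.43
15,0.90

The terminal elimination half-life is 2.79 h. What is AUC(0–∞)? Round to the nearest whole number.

Trapezoidal AUC_0→15:
  [0→0.5]: (0.00+11.30)/2 × 0.5 = 2.825
  [0.5→1.5]: (11.30+18.43)/2 × 1 = 14.865
  [1.5→7.5]: (18.43+5.80)/2 × 6 = 72.69
  [7.5→9.5]: (5.80+3.53)/2 × 2 = 9.33
  [9.5→10]: (3.53+3.12)/2 × 0.5 = 1.6625
  [10→11]: (3.12+2.43)/2 × 1 = 2.775
  [11→15]: (2.43+0.90)/2 × 4 = 6.66
  Sum = 110.8075 µg/mL·h
k_e = ln2 / t½ = 0.693147 / 2.79 = 0.2484 h^-1
Extrapolated tail: C_last / k_e = 0.90 / 0.2484 = 3.623
AUC_0→∞ = 110.8075 + 3.623 = 114.4305 µg/mL·h

AUC = 114 µg/mL·h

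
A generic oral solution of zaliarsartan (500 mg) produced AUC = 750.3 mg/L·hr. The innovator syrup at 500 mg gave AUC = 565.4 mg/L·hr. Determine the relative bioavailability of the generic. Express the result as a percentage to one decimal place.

F_rel = (AUC_test/D_test) / (AUC_ref/D_ref)
      = (750.3/500) / (565.4/500)
      = 1.5006 / 1.1308 = 1.3270 = 132.70%

F_rel = 132.7%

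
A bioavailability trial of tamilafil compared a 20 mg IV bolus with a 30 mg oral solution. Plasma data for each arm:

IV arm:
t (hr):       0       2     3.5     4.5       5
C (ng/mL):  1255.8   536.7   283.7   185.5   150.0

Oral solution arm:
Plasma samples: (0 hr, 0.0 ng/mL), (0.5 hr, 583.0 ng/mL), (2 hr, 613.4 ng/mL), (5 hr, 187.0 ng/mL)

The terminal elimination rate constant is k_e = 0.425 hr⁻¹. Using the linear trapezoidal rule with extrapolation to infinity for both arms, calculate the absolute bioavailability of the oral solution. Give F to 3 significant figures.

F = 0.581

Trapezoidal AUC_0→5 (IV):
  [0→2]: (1255.8+536.7)/2 × 2 = 1792.5
  [2→3.5]: (536.7+283.7)/2 × 1.5 = 615.3
  [3.5→4.5]: (283.7+185.5)/2 × 1 = 234.6
  [4.5→5]: (185.5+150.0)/2 × 0.5 = 83.875
  Sum = 2726.275 ng/mL·hr
IV tail: 150.0/0.425 = 352.941; AUC_iv,0→∞ = 2726.275 + 352.941 = 3079.216 ng/mL·hr
Trapezoidal AUC_0→5 (oral solution):
  [0→0.5]: (0.0+583.0)/2 × 0.5 = 145.75
  [0.5→2]: (583.0+613.4)/2 × 1.5 = 897.3
  [2→5]: (613.4+187.0)/2 × 3 = 1200.6
  Sum = 2243.65 ng/mL·hr
oral solution tail: 187.0/0.425 = 440.000; AUC_ev,0→∞ = 2243.65 + 440.000 = 2683.65 ng/mL·hr
F = (AUC_ev/D_ev)/(AUC_iv/D_iv) = (2683.65/30)/(3079.216/20) = 89.455/153.9608 = 0.5810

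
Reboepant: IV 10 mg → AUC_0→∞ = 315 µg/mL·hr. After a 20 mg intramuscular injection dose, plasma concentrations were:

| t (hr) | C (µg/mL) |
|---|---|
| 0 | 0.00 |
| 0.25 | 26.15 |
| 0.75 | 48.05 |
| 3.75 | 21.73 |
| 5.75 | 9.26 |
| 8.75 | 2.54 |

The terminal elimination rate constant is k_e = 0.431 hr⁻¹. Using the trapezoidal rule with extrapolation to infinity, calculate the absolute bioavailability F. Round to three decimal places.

Trapezoidal AUC_0→8.75 (intramuscular injection):
  [0→0.25]: (0.00+26.15)/2 × 0.25 = 3.26875
  [0.25→0.75]: (26.15+48.05)/2 × 0.5 = 18.55
  [0.75→3.75]: (48.05+21.73)/2 × 3 = 104.67
  [3.75→5.75]: (21.73+9.26)/2 × 2 = 30.99
  [5.75→8.75]: (9.26+2.54)/2 × 3 = 17.7
  Sum = 175.17875 µg/mL·hr
Tail: C_last/k_e = 2.54/0.431 = 5.893
AUC_0→∞ (intramuscular injection) = 175.17875 + 5.893 = 181.07175 µg/mL·hr
F = (AUC_ev/D_ev)/(AUC_iv/D_iv) = (181.07175/20)/(315/10) = 9.0535875/31.5 = 0.2874

F = 0.287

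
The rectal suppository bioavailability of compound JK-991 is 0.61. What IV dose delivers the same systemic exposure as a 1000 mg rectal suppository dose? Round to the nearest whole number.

Systemic exposure from an extravascular dose = F × D_ev, so the equivalent IV dose is F × D_ev.
D_iv = F × D_ev = 0.61 × 1000 = 610 mg

D_iv = 610 mg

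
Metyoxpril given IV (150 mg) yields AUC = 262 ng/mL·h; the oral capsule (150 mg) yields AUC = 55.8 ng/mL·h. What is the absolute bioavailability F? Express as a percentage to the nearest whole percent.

F = 21%

F = (AUC_ev / D_ev) / (AUC_iv / D_iv)
  = (55.8/150) / (262/150)
  = 0.372 / 1.74667 = 0.2130
  = 21.30%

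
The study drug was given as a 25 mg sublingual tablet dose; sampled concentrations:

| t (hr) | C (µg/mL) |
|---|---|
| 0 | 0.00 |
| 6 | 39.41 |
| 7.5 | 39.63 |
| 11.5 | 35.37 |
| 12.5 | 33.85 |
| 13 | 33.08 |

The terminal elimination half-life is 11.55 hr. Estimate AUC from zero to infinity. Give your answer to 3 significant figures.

AUC = 930 µg/mL·hr

Trapezoidal AUC_0→13:
  [0→6]: (0.00+39.41)/2 × 6 = 118.23
  [6→7.5]: (39.41+39.63)/2 × 1.5 = 59.28
  [7.5→11.5]: (39.63+35.37)/2 × 4 = 150.0
  [11.5→12.5]: (35.37+33.85)/2 × 1 = 34.61
  [12.5→13]: (33.85+33.08)/2 × 0.5 = 16.7325
  Sum = 378.8525 µg/mL·hr
k_e = ln2 / t½ = 0.693147 / 11.55 = 0.0600 hr^-1
Extrapolated tail: C_last / k_e = 33.08 / 0.06 = 551.333
AUC_0→∞ = 378.8525 + 551.333 = 930.1855 µg/mL·hr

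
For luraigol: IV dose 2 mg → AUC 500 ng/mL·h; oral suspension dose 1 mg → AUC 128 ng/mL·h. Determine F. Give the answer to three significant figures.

F = 0.512

F = (AUC_ev / D_ev) / (AUC_iv / D_iv)
  = (128/1) / (500/2)
  = 128 / 250 = 0.5120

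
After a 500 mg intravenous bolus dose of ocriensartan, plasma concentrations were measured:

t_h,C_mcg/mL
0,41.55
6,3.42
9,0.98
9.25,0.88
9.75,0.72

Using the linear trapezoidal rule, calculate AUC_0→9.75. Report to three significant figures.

AUC = 142 mcg/mL·h

Trapezoidal AUC_0→9.75:
  [0→6]: (41.55+3.42)/2 × 6 = 134.91
  [6→9]: (3.42+0.98)/2 × 3 = 6.6
  [9→9.25]: (0.98+0.88)/2 × 0.25 = 0.2325
  [9.25→9.75]: (0.88+0.72)/2 × 0.5 = 0.4
  Sum = 142.1425 mcg/mL·h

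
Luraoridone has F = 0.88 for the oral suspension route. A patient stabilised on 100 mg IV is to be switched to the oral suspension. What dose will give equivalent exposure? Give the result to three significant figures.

D_oral = 114 mg

For equal systemic exposure: F × D_ev = D_iv
D_ev = D_iv / F = 100 / 0.88 = 113.636 mg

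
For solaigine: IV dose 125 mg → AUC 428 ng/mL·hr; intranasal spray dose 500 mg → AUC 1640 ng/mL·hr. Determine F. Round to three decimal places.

F = 0.958

F = (AUC_ev / D_ev) / (AUC_iv / D_iv)
  = (1640/500) / (428/125)
  = 3.28 / 3.424 = 0.9579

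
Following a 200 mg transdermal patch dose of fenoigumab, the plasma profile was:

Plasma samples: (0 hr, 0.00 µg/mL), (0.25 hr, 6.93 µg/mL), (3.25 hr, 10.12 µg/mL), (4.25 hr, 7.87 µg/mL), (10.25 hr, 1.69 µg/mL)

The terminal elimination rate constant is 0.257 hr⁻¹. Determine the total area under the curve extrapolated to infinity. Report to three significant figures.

AUC = 70.7 µg/mL·hr

Trapezoidal AUC_0→10.25:
  [0→0.25]: (0.00+6.93)/2 × 0.25 = 0.86625
  [0.25→3.25]: (6.93+10.12)/2 × 3 = 25.575
  [3.25→4.25]: (10.12+7.87)/2 × 1 = 8.995
  [4.25→10.25]: (7.87+1.69)/2 × 6 = 28.68
  Sum = 64.11625 µg/mL·hr
Extrapolated tail: C_last / k_e = 1.69 / 0.257 = 6.576
AUC_0→∞ = 64.11625 + 6.576 = 70.69225 µg/mL·hr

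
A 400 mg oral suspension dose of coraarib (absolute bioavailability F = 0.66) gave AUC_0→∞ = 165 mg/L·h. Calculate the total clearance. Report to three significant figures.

CL = F × Dose / AUC_0→∞
   = 0.66 × 400 / 165 = 1.6 L/h

CL = 1.60 L/h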